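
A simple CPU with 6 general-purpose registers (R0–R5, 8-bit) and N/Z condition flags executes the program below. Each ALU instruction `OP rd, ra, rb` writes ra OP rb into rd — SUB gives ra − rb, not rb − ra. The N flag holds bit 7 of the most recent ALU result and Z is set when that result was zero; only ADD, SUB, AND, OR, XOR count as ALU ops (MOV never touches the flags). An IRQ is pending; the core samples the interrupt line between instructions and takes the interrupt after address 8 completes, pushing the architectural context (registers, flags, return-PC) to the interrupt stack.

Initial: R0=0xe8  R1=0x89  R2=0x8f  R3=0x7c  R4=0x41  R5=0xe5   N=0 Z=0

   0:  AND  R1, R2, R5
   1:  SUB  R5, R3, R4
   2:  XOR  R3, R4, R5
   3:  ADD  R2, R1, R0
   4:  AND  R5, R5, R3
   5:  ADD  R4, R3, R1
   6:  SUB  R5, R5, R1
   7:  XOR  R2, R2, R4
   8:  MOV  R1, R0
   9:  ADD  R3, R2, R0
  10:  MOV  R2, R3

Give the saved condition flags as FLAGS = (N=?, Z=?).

after  0: R0=0xe8 R1=0x85 R2=0x8f R3=0x7c R4=0x41 R5=0xe5  N=1 Z=0
after  1: R0=0xe8 R1=0x85 R2=0x8f R3=0x7c R4=0x41 R5=0x3b  N=0 Z=0
after  2: R0=0xe8 R1=0x85 R2=0x8f R3=0x7a R4=0x41 R5=0x3b  N=0 Z=0
after  3: R0=0xe8 R1=0x85 R2=0x6d R3=0x7a R4=0x41 R5=0x3b  N=0 Z=0
after  4: R0=0xe8 R1=0x85 R2=0x6d R3=0x7a R4=0x41 R5=0x3a  N=0 Z=0
after  5: R0=0xe8 R1=0x85 R2=0x6d R3=0x7a R4=0xff R5=0x3a  N=1 Z=0
after  6: R0=0xe8 R1=0x85 R2=0x6d R3=0x7a R4=0xff R5=0xb5  N=1 Z=0
after  7: R0=0xe8 R1=0x85 R2=0x92 R3=0x7a R4=0xff R5=0xb5  N=1 Z=0
after  8: R0=0xe8 R1=0xe8 R2=0x92 R3=0x7a R4=0xff R5=0xb5  N=1 Z=0
-- IRQ taken; context saved, return-PC = 9 --

FLAGS = (N=1, Z=0)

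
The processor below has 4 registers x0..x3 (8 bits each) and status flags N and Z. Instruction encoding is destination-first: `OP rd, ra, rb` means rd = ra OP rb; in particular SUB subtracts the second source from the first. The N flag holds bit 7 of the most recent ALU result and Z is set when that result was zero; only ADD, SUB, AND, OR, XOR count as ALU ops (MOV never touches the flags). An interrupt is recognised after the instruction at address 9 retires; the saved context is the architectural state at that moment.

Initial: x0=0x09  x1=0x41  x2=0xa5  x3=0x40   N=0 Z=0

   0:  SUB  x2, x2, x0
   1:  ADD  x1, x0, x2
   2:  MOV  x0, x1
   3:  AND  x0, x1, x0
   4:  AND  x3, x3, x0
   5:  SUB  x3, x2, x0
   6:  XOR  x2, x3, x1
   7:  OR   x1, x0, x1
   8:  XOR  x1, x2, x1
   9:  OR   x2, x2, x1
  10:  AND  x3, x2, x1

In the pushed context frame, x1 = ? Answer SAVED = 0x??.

after  0: x0=0x09 x1=0x41 x2=0x9c x3=0x40  N=1 Z=0
after  1: x0=0x09 x1=0xa5 x2=0x9c x3=0x40  N=1 Z=0
after  2: x0=0xa5 x1=0xa5 x2=0x9c x3=0x40  N=1 Z=0
after  3: x0=0xa5 x1=0xa5 x2=0x9c x3=0x40  N=1 Z=0
after  4: x0=0xa5 x1=0xa5 x2=0x9c x3=0x00  N=0 Z=1
after  5: x0=0xa5 x1=0xa5 x2=0x9c x3=0xf7  N=1 Z=0
after  6: x0=0xa5 x1=0xa5 x2=0x52 x3=0xf7  N=0 Z=0
after  7: x0=0xa5 x1=0xa5 x2=0x52 x3=0xf7  N=1 Z=0
after  8: x0=0xa5 x1=0xf7 x2=0x52 x3=0xf7  N=1 Z=0
after  9: x0=0xa5 x1=0xf7 x2=0xf7 x3=0xf7  N=1 Z=0
-- IRQ taken; context saved, return-PC = 10 --

SAVED = 0xf7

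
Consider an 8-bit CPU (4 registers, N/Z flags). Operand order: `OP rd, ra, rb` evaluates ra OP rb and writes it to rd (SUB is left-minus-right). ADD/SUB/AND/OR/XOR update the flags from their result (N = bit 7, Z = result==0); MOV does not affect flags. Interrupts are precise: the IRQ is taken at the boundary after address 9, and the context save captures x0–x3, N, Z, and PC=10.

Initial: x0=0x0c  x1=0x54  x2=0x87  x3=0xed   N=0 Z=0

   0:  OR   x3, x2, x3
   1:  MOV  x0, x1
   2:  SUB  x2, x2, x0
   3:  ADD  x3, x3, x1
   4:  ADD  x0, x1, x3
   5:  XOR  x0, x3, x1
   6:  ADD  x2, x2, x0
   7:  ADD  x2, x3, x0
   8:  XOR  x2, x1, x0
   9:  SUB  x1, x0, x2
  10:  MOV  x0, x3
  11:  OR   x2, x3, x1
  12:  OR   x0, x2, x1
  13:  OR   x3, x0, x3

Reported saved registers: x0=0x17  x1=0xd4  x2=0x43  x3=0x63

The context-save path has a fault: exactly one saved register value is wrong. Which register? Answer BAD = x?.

after  0: x0=0x0c x1=0x54 x2=0x87 x3=0xef  N=1 Z=0
after  1: x0=0x54 x1=0x54 x2=0x87 x3=0xef  N=1 Z=0
after  2: x0=0x54 x1=0x54 x2=0x33 x3=0xef  N=0 Z=0
after  3: x0=0x54 x1=0x54 x2=0x33 x3=0x43  N=0 Z=0
after  4: x0=0x97 x1=0x54 x2=0x33 x3=0x43  N=1 Z=0
after  5: x0=0x17 x1=0x54 x2=0x33 x3=0x43  N=0 Z=0
after  6: x0=0x17 x1=0x54 x2=0x4a x3=0x43  N=0 Z=0
after  7: x0=0x17 x1=0x54 x2=0x5a x3=0x43  N=0 Z=0
after  8: x0=0x17 x1=0x54 x2=0x43 x3=0x43  N=0 Z=0
after  9: x0=0x17 x1=0xd4 x2=0x43 x3=0x43  N=1 Z=0
-- IRQ taken; context saved, return-PC = 10 --
mismatch: x3: reported 0x63 vs actual 0x43

BAD = x3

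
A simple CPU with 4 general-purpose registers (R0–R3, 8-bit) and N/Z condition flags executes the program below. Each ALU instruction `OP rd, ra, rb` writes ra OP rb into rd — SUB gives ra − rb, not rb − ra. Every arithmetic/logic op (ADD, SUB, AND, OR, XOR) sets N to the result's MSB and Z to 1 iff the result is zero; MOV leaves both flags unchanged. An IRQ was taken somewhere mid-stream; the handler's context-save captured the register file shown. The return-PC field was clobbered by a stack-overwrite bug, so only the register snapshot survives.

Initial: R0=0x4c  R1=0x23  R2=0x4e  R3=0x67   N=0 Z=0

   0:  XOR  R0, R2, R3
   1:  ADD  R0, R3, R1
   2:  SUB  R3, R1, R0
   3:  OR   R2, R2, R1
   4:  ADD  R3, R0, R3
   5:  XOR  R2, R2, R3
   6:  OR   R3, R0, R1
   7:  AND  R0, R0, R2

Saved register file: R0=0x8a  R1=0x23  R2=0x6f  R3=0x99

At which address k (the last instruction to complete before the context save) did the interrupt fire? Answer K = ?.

after  0: R0=0x29 R1=0x23 R2=0x4e R3=0x67  N=0 Z=0
after  1: R0=0x8a R1=0x23 R2=0x4e R3=0x67  N=1 Z=0
after  2: R0=0x8a R1=0x23 R2=0x4e R3=0x99  N=1 Z=0
after  3: R0=0x8a R1=0x23 R2=0x6f R3=0x99  N=0 Z=0
-- IRQ taken; context saved, return-PC = 4 --

K = 3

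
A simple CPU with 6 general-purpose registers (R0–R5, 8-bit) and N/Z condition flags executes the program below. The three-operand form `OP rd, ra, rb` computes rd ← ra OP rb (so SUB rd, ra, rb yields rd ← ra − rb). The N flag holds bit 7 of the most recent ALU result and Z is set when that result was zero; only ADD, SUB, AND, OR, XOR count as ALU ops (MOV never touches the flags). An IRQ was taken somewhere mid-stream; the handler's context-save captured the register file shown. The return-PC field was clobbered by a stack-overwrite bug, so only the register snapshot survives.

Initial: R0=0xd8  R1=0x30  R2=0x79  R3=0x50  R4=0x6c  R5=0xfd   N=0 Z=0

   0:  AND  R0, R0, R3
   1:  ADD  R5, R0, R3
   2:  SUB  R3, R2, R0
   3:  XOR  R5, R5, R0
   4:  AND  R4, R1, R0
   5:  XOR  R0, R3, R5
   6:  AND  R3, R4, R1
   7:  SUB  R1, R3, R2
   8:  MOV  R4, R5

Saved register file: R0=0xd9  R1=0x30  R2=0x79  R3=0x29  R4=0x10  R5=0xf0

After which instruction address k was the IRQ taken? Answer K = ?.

after  0: R0=0x50 R1=0x30 R2=0x79 R3=0x50 R4=0x6c R5=0xfd  N=0 Z=0
after  1: R0=0x50 R1=0x30 R2=0x79 R3=0x50 R4=0x6c R5=0xa0  N=1 Z=0
after  2: R0=0x50 R1=0x30 R2=0x79 R3=0x29 R4=0x6c R5=0xa0  N=0 Z=0
after  3: R0=0x50 R1=0x30 R2=0x79 R3=0x29 R4=0x6c R5=0xf0  N=1 Z=0
after  4: R0=0x50 R1=0x30 R2=0x79 R3=0x29 R4=0x10 R5=0xf0  N=0 Z=0
after  5: R0=0xd9 R1=0x30 R2=0x79 R3=0x29 R4=0x10 R5=0xf0  N=1 Z=0
-- IRQ taken; context saved, return-PC = 6 --

K = 5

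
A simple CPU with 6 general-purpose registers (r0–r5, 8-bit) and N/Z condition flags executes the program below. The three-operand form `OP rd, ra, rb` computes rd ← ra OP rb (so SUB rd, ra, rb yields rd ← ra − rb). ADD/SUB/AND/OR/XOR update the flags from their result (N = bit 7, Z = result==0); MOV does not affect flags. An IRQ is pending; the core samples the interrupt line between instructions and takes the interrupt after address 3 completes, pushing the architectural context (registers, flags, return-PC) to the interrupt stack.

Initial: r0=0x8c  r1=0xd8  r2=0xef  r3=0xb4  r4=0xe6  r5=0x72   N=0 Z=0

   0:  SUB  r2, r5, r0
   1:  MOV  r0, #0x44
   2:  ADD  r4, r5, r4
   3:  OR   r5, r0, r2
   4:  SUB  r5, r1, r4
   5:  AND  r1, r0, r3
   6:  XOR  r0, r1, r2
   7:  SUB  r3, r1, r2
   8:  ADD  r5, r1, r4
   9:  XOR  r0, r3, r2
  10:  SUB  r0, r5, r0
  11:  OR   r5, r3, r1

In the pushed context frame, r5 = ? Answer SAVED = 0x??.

after  0: r0=0x8c r1=0xd8 r2=0xe6 r3=0xb4 r4=0xe6 r5=0x72  N=1 Z=0
after  1: r0=0x44 r1=0xd8 r2=0xe6 r3=0xb4 r4=0xe6 r5=0x72  N=1 Z=0
after  2: r0=0x44 r1=0xd8 r2=0xe6 r3=0xb4 r4=0x58 r5=0x72  N=0 Z=0
after  3: r0=0x44 r1=0xd8 r2=0xe6 r3=0xb4 r4=0x58 r5=0xe6  N=1 Z=0
-- IRQ taken; context saved, return-PC = 4 --

SAVED = 0xe6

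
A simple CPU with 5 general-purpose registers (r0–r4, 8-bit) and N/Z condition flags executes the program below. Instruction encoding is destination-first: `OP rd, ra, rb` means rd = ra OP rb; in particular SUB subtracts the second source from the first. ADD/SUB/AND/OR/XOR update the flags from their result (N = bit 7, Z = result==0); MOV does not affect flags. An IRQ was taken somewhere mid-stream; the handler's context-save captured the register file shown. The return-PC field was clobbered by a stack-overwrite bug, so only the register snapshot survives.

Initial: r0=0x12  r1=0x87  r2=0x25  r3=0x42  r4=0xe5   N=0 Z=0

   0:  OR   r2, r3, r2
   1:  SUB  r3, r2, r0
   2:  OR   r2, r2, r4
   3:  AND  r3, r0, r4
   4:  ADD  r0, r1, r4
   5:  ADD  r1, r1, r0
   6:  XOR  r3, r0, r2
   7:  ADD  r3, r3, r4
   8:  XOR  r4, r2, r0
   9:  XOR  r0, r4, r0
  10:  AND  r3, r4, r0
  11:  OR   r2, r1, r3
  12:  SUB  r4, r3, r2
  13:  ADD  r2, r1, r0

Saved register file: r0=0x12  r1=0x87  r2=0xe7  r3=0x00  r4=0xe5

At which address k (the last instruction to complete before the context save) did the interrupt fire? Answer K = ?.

K = 3

after  0: r0=0x12 r1=0x87 r2=0x67 r3=0x42 r4=0xe5  N=0 Z=0
after  1: r0=0x12 r1=0x87 r2=0x67 r3=0x55 r4=0xe5  N=0 Z=0
after  2: r0=0x12 r1=0x87 r2=0xe7 r3=0x55 r4=0xe5  N=1 Z=0
after  3: r0=0x12 r1=0x87 r2=0xe7 r3=0x00 r4=0xe5  N=0 Z=1
-- IRQ taken; context saved, return-PC = 4 --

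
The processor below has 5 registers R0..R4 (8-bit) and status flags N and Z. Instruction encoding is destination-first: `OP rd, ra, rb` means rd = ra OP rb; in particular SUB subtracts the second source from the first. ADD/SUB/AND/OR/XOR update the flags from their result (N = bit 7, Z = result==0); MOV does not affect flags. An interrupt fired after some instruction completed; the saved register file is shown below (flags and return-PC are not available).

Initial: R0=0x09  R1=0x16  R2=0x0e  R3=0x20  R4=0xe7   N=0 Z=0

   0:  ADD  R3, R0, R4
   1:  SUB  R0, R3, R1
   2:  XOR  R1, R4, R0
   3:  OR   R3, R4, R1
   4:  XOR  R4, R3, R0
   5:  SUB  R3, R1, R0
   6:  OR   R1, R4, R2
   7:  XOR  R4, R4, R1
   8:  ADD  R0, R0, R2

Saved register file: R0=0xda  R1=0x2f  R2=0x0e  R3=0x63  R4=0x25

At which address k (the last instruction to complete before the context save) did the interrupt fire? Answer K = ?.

K = 6

after  0: R0=0x09 R1=0x16 R2=0x0e R3=0xf0 R4=0xe7  N=1 Z=0
after  1: R0=0xda R1=0x16 R2=0x0e R3=0xf0 R4=0xe7  N=1 Z=0
after  2: R0=0xda R1=0x3d R2=0x0e R3=0xf0 R4=0xe7  N=0 Z=0
after  3: R0=0xda R1=0x3d R2=0x0e R3=0xff R4=0xe7  N=1 Z=0
after  4: R0=0xda R1=0x3d R2=0x0e R3=0xff R4=0x25  N=0 Z=0
after  5: R0=0xda R1=0x3d R2=0x0e R3=0x63 R4=0x25  N=0 Z=0
after  6: R0=0xda R1=0x2f R2=0x0e R3=0x63 R4=0x25  N=0 Z=0
-- IRQ taken; context saved, return-PC = 7 --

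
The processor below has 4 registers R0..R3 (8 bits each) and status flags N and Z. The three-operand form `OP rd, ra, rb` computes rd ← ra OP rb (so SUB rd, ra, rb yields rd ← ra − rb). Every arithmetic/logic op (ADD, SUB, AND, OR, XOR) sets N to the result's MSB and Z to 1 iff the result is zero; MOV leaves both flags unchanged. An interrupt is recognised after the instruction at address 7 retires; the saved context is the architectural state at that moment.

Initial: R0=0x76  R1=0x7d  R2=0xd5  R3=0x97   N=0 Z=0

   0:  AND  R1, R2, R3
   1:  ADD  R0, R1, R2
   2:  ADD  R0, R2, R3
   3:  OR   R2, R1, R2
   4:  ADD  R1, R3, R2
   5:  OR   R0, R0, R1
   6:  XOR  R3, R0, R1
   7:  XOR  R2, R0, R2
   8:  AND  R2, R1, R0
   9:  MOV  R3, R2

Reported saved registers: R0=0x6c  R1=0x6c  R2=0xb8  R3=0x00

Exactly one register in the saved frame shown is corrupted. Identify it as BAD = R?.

BAD = R2

after  0: R0=0x76 R1=0x95 R2=0xd5 R3=0x97  N=1 Z=0
after  1: R0=0x6a R1=0x95 R2=0xd5 R3=0x97  N=0 Z=0
after  2: R0=0x6c R1=0x95 R2=0xd5 R3=0x97  N=0 Z=0
after  3: R0=0x6c R1=0x95 R2=0xd5 R3=0x97  N=1 Z=0
after  4: R0=0x6c R1=0x6c R2=0xd5 R3=0x97  N=0 Z=0
after  5: R0=0x6c R1=0x6c R2=0xd5 R3=0x97  N=0 Z=0
after  6: R0=0x6c R1=0x6c R2=0xd5 R3=0x00  N=0 Z=1
after  7: R0=0x6c R1=0x6c R2=0xb9 R3=0x00  N=1 Z=0
-- IRQ taken; context saved, return-PC = 8 --
mismatch: R2: reported 0xb8 vs actual 0xb9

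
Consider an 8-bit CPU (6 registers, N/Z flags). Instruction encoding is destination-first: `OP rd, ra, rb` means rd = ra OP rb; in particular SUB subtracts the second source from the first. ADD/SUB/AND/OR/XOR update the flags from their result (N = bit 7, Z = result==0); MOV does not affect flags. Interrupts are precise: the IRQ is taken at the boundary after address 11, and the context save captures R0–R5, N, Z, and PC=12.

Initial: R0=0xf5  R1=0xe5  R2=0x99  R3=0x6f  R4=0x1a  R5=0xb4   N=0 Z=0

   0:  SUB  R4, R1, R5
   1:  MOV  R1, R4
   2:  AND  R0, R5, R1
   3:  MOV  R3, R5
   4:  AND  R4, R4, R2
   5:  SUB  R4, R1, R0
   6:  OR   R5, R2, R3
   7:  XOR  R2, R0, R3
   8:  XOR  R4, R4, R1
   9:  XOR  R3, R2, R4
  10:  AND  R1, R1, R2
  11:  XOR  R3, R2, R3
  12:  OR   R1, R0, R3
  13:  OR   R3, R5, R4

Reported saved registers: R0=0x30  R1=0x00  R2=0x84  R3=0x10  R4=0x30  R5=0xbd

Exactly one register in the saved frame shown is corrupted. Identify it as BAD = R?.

BAD = R3

after  0: R0=0xf5 R1=0xe5 R2=0x99 R3=0x6f R4=0x31 R5=0xb4  N=0 Z=0
after  1: R0=0xf5 R1=0x31 R2=0x99 R3=0x6f R4=0x31 R5=0xb4  N=0 Z=0
after  2: R0=0x30 R1=0x31 R2=0x99 R3=0x6f R4=0x31 R5=0xb4  N=0 Z=0
after  3: R0=0x30 R1=0x31 R2=0x99 R3=0xb4 R4=0x31 R5=0xb4  N=0 Z=0
after  4: R0=0x30 R1=0x31 R2=0x99 R3=0xb4 R4=0x11 R5=0xb4  N=0 Z=0
after  5: R0=0x30 R1=0x31 R2=0x99 R3=0xb4 R4=0x01 R5=0xb4  N=0 Z=0
after  6: R0=0x30 R1=0x31 R2=0x99 R3=0xb4 R4=0x01 R5=0xbd  N=1 Z=0
after  7: R0=0x30 R1=0x31 R2=0x84 R3=0xb4 R4=0x01 R5=0xbd  N=1 Z=0
after  8: R0=0x30 R1=0x31 R2=0x84 R3=0xb4 R4=0x30 R5=0xbd  N=0 Z=0
after  9: R0=0x30 R1=0x31 R2=0x84 R3=0xb4 R4=0x30 R5=0xbd  N=1 Z=0
after 10: R0=0x30 R1=0x00 R2=0x84 R3=0xb4 R4=0x30 R5=0xbd  N=0 Z=1
after 11: R0=0x30 R1=0x00 R2=0x84 R3=0x30 R4=0x30 R5=0xbd  N=0 Z=0
-- IRQ taken; context saved, return-PC = 12 --
mismatch: R3: reported 0x10 vs actual 0x30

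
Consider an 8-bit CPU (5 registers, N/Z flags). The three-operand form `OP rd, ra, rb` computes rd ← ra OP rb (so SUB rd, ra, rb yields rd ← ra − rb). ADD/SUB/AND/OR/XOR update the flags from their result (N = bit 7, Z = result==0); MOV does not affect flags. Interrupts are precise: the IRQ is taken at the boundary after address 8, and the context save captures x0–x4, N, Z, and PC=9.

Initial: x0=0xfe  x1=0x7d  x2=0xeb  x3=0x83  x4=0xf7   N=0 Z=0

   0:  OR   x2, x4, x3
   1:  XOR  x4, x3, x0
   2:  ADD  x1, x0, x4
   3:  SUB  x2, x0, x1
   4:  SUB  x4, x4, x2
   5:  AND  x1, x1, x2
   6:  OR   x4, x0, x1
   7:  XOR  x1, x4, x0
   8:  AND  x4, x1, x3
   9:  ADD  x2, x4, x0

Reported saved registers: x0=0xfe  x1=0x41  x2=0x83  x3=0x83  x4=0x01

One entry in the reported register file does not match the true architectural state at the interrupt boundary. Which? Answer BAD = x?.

after  0: x0=0xfe x1=0x7d x2=0xf7 x3=0x83 x4=0xf7  N=1 Z=0
after  1: x0=0xfe x1=0x7d x2=0xf7 x3=0x83 x4=0x7d  N=0 Z=0
after  2: x0=0xfe x1=0x7b x2=0xf7 x3=0x83 x4=0x7d  N=0 Z=0
after  3: x0=0xfe x1=0x7b x2=0x83 x3=0x83 x4=0x7d  N=1 Z=0
after  4: x0=0xfe x1=0x7b x2=0x83 x3=0x83 x4=0xfa  N=1 Z=0
after  5: x0=0xfe x1=0x03 x2=0x83 x3=0x83 x4=0xfa  N=0 Z=0
after  6: x0=0xfe x1=0x03 x2=0x83 x3=0x83 x4=0xff  N=1 Z=0
after  7: x0=0xfe x1=0x01 x2=0x83 x3=0x83 x4=0xff  N=0 Z=0
after  8: x0=0xfe x1=0x01 x2=0x83 x3=0x83 x4=0x01  N=0 Z=0
-- IRQ taken; context saved, return-PC = 9 --
mismatch: x1: reported 0x41 vs actual 0x01

BAD = x1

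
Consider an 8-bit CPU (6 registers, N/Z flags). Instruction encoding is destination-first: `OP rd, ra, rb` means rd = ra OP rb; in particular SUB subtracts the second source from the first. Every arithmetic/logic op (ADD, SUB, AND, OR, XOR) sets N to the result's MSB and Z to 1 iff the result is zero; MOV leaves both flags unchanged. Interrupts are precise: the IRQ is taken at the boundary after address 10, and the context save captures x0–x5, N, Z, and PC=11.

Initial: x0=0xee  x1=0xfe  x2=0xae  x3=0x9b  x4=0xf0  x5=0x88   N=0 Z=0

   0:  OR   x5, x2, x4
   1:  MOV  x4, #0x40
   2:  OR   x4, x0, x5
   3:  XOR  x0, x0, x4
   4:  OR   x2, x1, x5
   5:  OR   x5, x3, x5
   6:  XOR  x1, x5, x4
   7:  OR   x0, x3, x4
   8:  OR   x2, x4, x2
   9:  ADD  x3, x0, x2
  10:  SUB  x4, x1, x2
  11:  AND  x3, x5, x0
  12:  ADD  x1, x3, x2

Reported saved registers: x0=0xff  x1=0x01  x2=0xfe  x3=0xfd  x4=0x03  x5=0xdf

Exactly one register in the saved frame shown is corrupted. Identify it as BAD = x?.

after  0: x0=0xee x1=0xfe x2=0xae x3=0x9b x4=0xf0 x5=0xfe  N=1 Z=0
after  1: x0=0xee x1=0xfe x2=0xae x3=0x9b x4=0x40 x5=0xfe  N=1 Z=0
after  2: x0=0xee x1=0xfe x2=0xae x3=0x9b x4=0xfe x5=0xfe  N=1 Z=0
after  3: x0=0x10 x1=0xfe x2=0xae x3=0x9b x4=0xfe x5=0xfe  N=0 Z=0
after  4: x0=0x10 x1=0xfe x2=0xfe x3=0x9b x4=0xfe x5=0xfe  N=1 Z=0
after  5: x0=0x10 x1=0xfe x2=0xfe x3=0x9b x4=0xfe x5=0xff  N=1 Z=0
after  6: x0=0x10 x1=0x01 x2=0xfe x3=0x9b x4=0xfe x5=0xff  N=0 Z=0
after  7: x0=0xff x1=0x01 x2=0xfe x3=0x9b x4=0xfe x5=0xff  N=1 Z=0
after  8: x0=0xff x1=0x01 x2=0xfe x3=0x9b x4=0xfe x5=0xff  N=1 Z=0
after  9: x0=0xff x1=0x01 x2=0xfe x3=0xfd x4=0xfe x5=0xff  N=1 Z=0
after 10: x0=0xff x1=0x01 x2=0xfe x3=0xfd x4=0x03 x5=0xff  N=0 Z=0
-- IRQ taken; context saved, return-PC = 11 --
mismatch: x5: reported 0xdf vs actual 0xff

BAD = x5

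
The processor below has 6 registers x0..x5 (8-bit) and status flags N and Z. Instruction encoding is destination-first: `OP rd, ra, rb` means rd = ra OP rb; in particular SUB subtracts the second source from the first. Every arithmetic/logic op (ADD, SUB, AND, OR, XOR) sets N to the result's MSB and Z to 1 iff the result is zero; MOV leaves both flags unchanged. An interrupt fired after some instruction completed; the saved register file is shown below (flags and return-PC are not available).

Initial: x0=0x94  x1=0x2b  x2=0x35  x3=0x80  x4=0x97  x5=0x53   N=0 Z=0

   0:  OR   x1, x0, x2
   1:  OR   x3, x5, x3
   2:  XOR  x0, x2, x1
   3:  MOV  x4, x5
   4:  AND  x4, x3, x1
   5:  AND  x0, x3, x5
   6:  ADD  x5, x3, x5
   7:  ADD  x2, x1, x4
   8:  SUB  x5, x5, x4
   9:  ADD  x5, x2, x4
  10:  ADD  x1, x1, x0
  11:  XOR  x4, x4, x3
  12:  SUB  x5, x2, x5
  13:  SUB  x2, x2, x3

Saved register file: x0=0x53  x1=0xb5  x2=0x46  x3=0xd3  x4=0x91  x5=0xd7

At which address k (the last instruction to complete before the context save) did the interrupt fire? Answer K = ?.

after  0: x0=0x94 x1=0xb5 x2=0x35 x3=0x80 x4=0x97 x5=0x53  N=1 Z=0
after  1: x0=0x94 x1=0xb5 x2=0x35 x3=0xd3 x4=0x97 x5=0x53  N=1 Z=0
after  2: x0=0x80 x1=0xb5 x2=0x35 x3=0xd3 x4=0x97 x5=0x53  N=1 Z=0
after  3: x0=0x80 x1=0xb5 x2=0x35 x3=0xd3 x4=0x53 x5=0x53  N=1 Z=0
after  4: x0=0x80 x1=0xb5 x2=0x35 x3=0xd3 x4=0x91 x5=0x53  N=1 Z=0
after  5: x0=0x53 x1=0xb5 x2=0x35 x3=0xd3 x4=0x91 x5=0x53  N=0 Z=0
after  6: x0=0x53 x1=0xb5 x2=0x35 x3=0xd3 x4=0x91 x5=0x26  N=0 Z=0
after  7: x0=0x53 x1=0xb5 x2=0x46 x3=0xd3 x4=0x91 x5=0x26  N=0 Z=0
after  8: x0=0x53 x1=0xb5 x2=0x46 x3=0xd3 x4=0x91 x5=0x95  N=1 Z=0
after  9: x0=0x53 x1=0xb5 x2=0x46 x3=0xd3 x4=0x91 x5=0xd7  N=1 Z=0
-- IRQ taken; context saved, return-PC = 10 --

K = 9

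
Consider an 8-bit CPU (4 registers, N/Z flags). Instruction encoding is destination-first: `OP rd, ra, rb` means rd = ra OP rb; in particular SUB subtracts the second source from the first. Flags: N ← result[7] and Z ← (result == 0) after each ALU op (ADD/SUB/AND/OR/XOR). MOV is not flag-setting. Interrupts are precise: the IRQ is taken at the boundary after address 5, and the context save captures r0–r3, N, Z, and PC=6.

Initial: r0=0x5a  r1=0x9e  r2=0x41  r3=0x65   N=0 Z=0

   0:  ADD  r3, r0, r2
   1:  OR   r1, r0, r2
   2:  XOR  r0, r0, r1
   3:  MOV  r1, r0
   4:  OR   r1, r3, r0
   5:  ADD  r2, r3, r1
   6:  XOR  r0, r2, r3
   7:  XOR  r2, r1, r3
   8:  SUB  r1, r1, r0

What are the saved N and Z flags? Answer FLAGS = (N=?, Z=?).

after  0: r0=0x5a r1=0x9e r2=0x41 r3=0x9b  N=1 Z=0
after  1: r0=0x5a r1=0x5b r2=0x41 r3=0x9b  N=0 Z=0
after  2: r0=0x01 r1=0x5b r2=0x41 r3=0x9b  N=0 Z=0
after  3: r0=0x01 r1=0x01 r2=0x41 r3=0x9b  N=0 Z=0
after  4: r0=0x01 r1=0x9b r2=0x41 r3=0x9b  N=1 Z=0
after  5: r0=0x01 r1=0x9b r2=0x36 r3=0x9b  N=0 Z=0
-- IRQ taken; context saved, return-PC = 6 --

FLAGS = (N=0, Z=0)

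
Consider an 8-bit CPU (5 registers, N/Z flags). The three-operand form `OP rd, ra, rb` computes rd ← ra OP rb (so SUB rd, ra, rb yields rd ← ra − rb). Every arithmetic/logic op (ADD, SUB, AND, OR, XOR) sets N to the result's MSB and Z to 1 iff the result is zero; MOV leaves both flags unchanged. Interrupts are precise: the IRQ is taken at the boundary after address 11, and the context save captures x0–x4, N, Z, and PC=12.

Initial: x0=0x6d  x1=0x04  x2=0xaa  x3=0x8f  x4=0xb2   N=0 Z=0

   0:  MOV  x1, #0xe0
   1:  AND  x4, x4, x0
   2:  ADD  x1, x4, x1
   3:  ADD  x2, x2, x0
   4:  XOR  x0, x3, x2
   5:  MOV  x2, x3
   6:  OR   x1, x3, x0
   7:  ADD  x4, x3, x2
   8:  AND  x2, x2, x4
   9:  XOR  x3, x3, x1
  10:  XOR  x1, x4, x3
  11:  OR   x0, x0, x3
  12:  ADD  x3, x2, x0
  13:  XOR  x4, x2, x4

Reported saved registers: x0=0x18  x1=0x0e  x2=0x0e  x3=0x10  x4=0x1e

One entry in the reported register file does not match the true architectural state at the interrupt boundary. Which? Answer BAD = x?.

BAD = x0

after  0: x0=0x6d x1=0xe0 x2=0xaa x3=0x8f x4=0xb2  N=0 Z=0
after  1: x0=0x6d x1=0xe0 x2=0xaa x3=0x8f x4=0x20  N=0 Z=0
after  2: x0=0x6d x1=0x00 x2=0xaa x3=0x8f x4=0x20  N=0 Z=1
after  3: x0=0x6d x1=0x00 x2=0x17 x3=0x8f x4=0x20  N=0 Z=0
after  4: x0=0x98 x1=0x00 x2=0x17 x3=0x8f x4=0x20  N=1 Z=0
after  5: x0=0x98 x1=0x00 x2=0x8f x3=0x8f x4=0x20  N=1 Z=0
after  6: x0=0x98 x1=0x9f x2=0x8f x3=0x8f x4=0x20  N=1 Z=0
after  7: x0=0x98 x1=0x9f x2=0x8f x3=0x8f x4=0x1e  N=0 Z=0
after  8: x0=0x98 x1=0x9f x2=0x0e x3=0x8f x4=0x1e  N=0 Z=0
after  9: x0=0x98 x1=0x9f x2=0x0e x3=0x10 x4=0x1e  N=0 Z=0
after 10: x0=0x98 x1=0x0e x2=0x0e x3=0x10 x4=0x1e  N=0 Z=0
after 11: x0=0x98 x1=0x0e x2=0x0e x3=0x10 x4=0x1e  N=1 Z=0
-- IRQ taken; context saved, return-PC = 12 --
mismatch: x0: reported 0x18 vs actual 0x98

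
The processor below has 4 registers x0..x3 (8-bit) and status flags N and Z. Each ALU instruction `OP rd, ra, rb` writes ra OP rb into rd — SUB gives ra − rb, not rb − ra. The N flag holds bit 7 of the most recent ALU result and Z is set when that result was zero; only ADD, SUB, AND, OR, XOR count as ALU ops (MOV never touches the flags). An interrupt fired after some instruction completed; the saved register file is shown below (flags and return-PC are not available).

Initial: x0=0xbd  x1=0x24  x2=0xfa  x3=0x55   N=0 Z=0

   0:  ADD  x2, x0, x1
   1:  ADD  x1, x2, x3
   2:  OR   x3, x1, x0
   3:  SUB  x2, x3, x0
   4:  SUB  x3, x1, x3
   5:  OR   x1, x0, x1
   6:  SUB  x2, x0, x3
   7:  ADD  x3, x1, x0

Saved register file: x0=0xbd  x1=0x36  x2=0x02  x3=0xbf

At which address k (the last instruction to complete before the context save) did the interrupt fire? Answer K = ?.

after  0: x0=0xbd x1=0x24 x2=0xe1 x3=0x55  N=1 Z=0
after  1: x0=0xbd x1=0x36 x2=0xe1 x3=0x55  N=0 Z=0
after  2: x0=0xbd x1=0x36 x2=0xe1 x3=0xbf  N=1 Z=0
after  3: x0=0xbd x1=0x36 x2=0x02 x3=0xbf  N=0 Z=0
-- IRQ taken; context saved, return-PC = 4 --

K = 3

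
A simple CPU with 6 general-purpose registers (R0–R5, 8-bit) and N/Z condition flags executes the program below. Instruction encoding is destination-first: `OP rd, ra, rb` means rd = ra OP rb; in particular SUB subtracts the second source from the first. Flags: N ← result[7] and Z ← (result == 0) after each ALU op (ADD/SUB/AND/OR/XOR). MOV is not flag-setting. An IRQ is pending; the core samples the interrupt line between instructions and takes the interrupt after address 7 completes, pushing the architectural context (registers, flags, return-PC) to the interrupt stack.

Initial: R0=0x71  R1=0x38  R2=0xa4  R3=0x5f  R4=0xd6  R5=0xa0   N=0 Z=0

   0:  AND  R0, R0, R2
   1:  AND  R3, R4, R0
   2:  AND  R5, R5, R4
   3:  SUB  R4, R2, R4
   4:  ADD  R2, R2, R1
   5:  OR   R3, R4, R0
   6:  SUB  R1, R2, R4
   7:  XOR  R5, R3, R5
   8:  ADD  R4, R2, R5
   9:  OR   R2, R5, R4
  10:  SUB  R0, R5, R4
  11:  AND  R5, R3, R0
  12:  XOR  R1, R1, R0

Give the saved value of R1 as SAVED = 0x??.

SAVED = 0x0e

after  0: R0=0x20 R1=0x38 R2=0xa4 R3=0x5f R4=0xd6 R5=0xa0  N=0 Z=0
after  1: R0=0x20 R1=0x38 R2=0xa4 R3=0x00 R4=0xd6 R5=0xa0  N=0 Z=1
after  2: R0=0x20 R1=0x38 R2=0xa4 R3=0x00 R4=0xd6 R5=0x80  N=1 Z=0
after  3: R0=0x20 R1=0x38 R2=0xa4 R3=0x00 R4=0xce R5=0x80  N=1 Z=0
after  4: R0=0x20 R1=0x38 R2=0xdc R3=0x00 R4=0xce R5=0x80  N=1 Z=0
after  5: R0=0x20 R1=0x38 R2=0xdc R3=0xee R4=0xce R5=0x80  N=1 Z=0
after  6: R0=0x20 R1=0x0e R2=0xdc R3=0xee R4=0xce R5=0x80  N=0 Z=0
after  7: R0=0x20 R1=0x0e R2=0xdc R3=0xee R4=0xce R5=0x6e  N=0 Z=0
-- IRQ taken; context saved, return-PC = 8 --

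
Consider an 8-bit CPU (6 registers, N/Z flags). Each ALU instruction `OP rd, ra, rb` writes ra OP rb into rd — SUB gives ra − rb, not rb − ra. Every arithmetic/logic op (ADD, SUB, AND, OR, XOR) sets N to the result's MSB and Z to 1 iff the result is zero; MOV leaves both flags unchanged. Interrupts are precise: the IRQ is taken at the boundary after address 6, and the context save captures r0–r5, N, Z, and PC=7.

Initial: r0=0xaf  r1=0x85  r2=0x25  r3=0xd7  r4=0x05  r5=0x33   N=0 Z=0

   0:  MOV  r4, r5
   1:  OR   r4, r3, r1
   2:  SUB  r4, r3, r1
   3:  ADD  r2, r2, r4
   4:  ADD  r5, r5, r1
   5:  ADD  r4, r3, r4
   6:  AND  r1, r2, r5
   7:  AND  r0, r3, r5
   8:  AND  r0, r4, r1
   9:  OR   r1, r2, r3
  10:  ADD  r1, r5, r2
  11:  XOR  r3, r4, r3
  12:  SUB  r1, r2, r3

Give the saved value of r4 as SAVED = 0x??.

after  0: r0=0xaf r1=0x85 r2=0x25 r3=0xd7 r4=0x33 r5=0x33  N=0 Z=0
after  1: r0=0xaf r1=0x85 r2=0x25 r3=0xd7 r4=0xd7 r5=0x33  N=1 Z=0
after  2: r0=0xaf r1=0x85 r2=0x25 r3=0xd7 r4=0x52 r5=0x33  N=0 Z=0
after  3: r0=0xaf r1=0x85 r2=0x77 r3=0xd7 r4=0x52 r5=0x33  N=0 Z=0
after  4: r0=0xaf r1=0x85 r2=0x77 r3=0xd7 r4=0x52 r5=0xb8  N=1 Z=0
after  5: r0=0xaf r1=0x85 r2=0x77 r3=0xd7 r4=0x29 r5=0xb8  N=0 Z=0
after  6: r0=0xaf r1=0x30 r2=0x77 r3=0xd7 r4=0x29 r5=0xb8  N=0 Z=0
-- IRQ taken; context saved, return-PC = 7 --

SAVED = 0x29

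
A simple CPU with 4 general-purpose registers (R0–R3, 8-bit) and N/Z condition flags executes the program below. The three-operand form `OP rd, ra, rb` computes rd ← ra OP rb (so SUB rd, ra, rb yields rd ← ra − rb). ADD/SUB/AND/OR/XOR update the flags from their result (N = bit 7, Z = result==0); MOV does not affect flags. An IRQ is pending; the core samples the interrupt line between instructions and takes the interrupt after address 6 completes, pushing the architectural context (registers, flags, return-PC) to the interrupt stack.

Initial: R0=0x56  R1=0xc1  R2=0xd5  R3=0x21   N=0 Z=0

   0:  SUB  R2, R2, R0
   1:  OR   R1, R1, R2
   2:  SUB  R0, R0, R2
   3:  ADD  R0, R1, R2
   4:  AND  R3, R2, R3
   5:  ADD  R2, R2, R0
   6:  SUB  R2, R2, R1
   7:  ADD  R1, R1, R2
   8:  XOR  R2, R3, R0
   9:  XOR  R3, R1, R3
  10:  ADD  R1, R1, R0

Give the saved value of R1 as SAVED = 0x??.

after  0: R0=0x56 R1=0xc1 R2=0x7f R3=0x21  N=0 Z=0
after  1: R0=0x56 R1=0xff R2=0x7f R3=0x21  N=1 Z=0
after  2: R0=0xd7 R1=0xff R2=0x7f R3=0x21  N=1 Z=0
after  3: R0=0x7e R1=0xff R2=0x7f R3=0x21  N=0 Z=0
after  4: R0=0x7e R1=0xff R2=0x7f R3=0x21  N=0 Z=0
after  5: R0=0x7e R1=0xff R2=0xfd R3=0x21  N=1 Z=0
after  6: R0=0x7e R1=0xff R2=0xfe R3=0x21  N=1 Z=0
-- IRQ taken; context saved, return-PC = 7 --

SAVED = 0xff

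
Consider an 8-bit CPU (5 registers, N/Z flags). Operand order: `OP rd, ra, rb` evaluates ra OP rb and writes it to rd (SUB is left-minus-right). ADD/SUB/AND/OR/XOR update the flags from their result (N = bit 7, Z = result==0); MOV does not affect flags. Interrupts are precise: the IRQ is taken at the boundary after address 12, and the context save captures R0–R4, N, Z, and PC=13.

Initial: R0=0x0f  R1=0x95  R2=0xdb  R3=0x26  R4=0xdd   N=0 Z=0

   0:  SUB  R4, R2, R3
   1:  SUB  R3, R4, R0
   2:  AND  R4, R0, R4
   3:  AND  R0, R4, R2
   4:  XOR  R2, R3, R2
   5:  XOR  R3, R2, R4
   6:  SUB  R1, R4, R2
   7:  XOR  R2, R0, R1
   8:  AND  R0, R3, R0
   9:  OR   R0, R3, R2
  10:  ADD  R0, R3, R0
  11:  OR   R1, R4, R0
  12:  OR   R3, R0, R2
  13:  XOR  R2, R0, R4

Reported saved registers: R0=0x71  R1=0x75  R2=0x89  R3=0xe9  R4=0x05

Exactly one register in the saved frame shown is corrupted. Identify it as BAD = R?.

after  0: R0=0x0f R1=0x95 R2=0xdb R3=0x26 R4=0xb5  N=1 Z=0
after  1: R0=0x0f R1=0x95 R2=0xdb R3=0xa6 R4=0xb5  N=1 Z=0
after  2: R0=0x0f R1=0x95 R2=0xdb R3=0xa6 R4=0x05  N=0 Z=0
after  3: R0=0x01 R1=0x95 R2=0xdb R3=0xa6 R4=0x05  N=0 Z=0
after  4: R0=0x01 R1=0x95 R2=0x7d R3=0xa6 R4=0x05  N=0 Z=0
after  5: R0=0x01 R1=0x95 R2=0x7d R3=0x78 R4=0x05  N=0 Z=0
after  6: R0=0x01 R1=0x88 R2=0x7d R3=0x78 R4=0x05  N=1 Z=0
after  7: R0=0x01 R1=0x88 R2=0x89 R3=0x78 R4=0x05  N=1 Z=0
after  8: R0=0x00 R1=0x88 R2=0x89 R3=0x78 R4=0x05  N=0 Z=1
after  9: R0=0xf9 R1=0x88 R2=0x89 R3=0x78 R4=0x05  N=1 Z=0
after 10: R0=0x71 R1=0x88 R2=0x89 R3=0x78 R4=0x05  N=0 Z=0
after 11: R0=0x71 R1=0x75 R2=0x89 R3=0x78 R4=0x05  N=0 Z=0
after 12: R0=0x71 R1=0x75 R2=0x89 R3=0xf9 R4=0x05  N=1 Z=0
-- IRQ taken; context saved, return-PC = 13 --
mismatch: R3: reported 0xe9 vs actual 0xf9

BAD = R3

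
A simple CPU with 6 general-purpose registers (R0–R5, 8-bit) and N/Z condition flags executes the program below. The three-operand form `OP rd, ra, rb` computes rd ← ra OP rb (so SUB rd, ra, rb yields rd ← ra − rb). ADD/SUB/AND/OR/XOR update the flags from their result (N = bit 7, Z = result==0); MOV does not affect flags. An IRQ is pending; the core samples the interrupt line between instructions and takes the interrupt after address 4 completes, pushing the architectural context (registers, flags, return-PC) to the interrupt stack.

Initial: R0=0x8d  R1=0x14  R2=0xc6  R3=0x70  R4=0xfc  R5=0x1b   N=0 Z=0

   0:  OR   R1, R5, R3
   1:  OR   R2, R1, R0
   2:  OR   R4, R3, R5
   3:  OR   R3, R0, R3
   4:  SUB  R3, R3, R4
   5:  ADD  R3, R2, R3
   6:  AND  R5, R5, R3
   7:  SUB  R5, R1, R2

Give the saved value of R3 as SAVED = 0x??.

SAVED = 0x82

after  0: R0=0x8d R1=0x7b R2=0xc6 R3=0x70 R4=0xfc R5=0x1b  N=0 Z=0
after  1: R0=0x8d R1=0x7b R2=0xff R3=0x70 R4=0xfc R5=0x1b  N=1 Z=0
after  2: R0=0x8d R1=0x7b R2=0xff R3=0x70 R4=0x7b R5=0x1b  N=0 Z=0
after  3: R0=0x8d R1=0x7b R2=0xff R3=0xfd R4=0x7b R5=0x1b  N=1 Z=0
after  4: R0=0x8d R1=0x7b R2=0xff R3=0x82 R4=0x7b R5=0x1b  N=1 Z=0
-- IRQ taken; context saved, return-PC = 5 --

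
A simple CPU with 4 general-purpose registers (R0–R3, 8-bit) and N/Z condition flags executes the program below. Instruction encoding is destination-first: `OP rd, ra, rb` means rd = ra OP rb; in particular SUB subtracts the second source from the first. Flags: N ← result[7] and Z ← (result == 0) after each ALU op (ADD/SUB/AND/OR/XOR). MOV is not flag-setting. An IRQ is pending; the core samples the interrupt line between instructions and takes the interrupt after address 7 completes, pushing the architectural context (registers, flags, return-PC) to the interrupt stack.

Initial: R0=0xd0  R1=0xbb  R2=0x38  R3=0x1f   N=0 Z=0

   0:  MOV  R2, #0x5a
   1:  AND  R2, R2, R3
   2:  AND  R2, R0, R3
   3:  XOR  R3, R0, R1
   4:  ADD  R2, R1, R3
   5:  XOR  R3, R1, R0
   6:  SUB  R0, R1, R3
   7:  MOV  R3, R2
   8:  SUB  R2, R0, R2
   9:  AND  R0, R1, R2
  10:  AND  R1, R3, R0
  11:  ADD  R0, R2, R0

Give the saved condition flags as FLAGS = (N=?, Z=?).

FLAGS = (N=0, Z=0)

after  0: R0=0xd0 R1=0xbb R2=0x5a R3=0x1f  N=0 Z=0
after  1: R0=0xd0 R1=0xbb R2=0x1a R3=0x1f  N=0 Z=0
after  2: R0=0xd0 R1=0xbb R2=0x10 R3=0x1f  N=0 Z=0
after  3: R0=0xd0 R1=0xbb R2=0x10 R3=0x6b  N=0 Z=0
after  4: R0=0xd0 R1=0xbb R2=0x26 R3=0x6b  N=0 Z=0
after  5: R0=0xd0 R1=0xbb R2=0x26 R3=0x6b  N=0 Z=0
after  6: R0=0x50 R1=0xbb R2=0x26 R3=0x6b  N=0 Z=0
after  7: R0=0x50 R1=0xbb R2=0x26 R3=0x26  N=0 Z=0
-- IRQ taken; context saved, return-PC = 8 --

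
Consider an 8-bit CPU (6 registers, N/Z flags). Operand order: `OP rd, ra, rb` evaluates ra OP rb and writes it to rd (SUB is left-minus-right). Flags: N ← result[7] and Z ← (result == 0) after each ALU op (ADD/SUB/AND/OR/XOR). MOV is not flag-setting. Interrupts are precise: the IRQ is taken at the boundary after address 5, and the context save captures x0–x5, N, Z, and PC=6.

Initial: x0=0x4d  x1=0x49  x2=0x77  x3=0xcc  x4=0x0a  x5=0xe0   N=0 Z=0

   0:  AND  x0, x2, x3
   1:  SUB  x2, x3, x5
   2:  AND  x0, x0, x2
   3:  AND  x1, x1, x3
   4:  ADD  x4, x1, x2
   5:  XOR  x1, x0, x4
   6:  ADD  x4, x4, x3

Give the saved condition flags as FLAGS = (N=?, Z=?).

FLAGS = (N=0, Z=0)

after  0: x0=0x44 x1=0x49 x2=0x77 x3=0xcc x4=0x0a x5=0xe0  N=0 Z=0
after  1: x0=0x44 x1=0x49 x2=0xec x3=0xcc x4=0x0a x5=0xe0  N=1 Z=0
after  2: x0=0x44 x1=0x49 x2=0xec x3=0xcc x4=0x0a x5=0xe0  N=0 Z=0
after  3: x0=0x44 x1=0x48 x2=0xec x3=0xcc x4=0x0a x5=0xe0  N=0 Z=0
after  4: x0=0x44 x1=0x48 x2=0xec x3=0xcc x4=0x34 x5=0xe0  N=0 Z=0
after  5: x0=0x44 x1=0x70 x2=0xec x3=0xcc x4=0x34 x5=0xe0  N=0 Z=0
-- IRQ taken; context saved, return-PC = 6 --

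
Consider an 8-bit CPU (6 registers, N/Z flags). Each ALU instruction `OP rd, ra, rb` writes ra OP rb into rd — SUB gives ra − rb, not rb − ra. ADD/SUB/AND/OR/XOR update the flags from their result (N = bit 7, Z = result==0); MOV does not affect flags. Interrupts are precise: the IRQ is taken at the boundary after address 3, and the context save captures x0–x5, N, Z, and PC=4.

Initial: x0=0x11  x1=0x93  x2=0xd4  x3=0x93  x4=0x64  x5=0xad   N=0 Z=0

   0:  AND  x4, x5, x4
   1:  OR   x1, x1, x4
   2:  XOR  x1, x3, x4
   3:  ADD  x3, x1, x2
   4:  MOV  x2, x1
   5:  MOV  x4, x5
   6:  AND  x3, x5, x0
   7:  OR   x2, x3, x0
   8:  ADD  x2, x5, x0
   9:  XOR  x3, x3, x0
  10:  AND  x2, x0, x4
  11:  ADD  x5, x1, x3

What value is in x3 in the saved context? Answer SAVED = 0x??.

after  0: x0=0x11 x1=0x93 x2=0xd4 x3=0x93 x4=0x24 x5=0xad  N=0 Z=0
after  1: x0=0x11 x1=0xb7 x2=0xd4 x3=0x93 x4=0x24 x5=0xad  N=1 Z=0
after  2: x0=0x11 x1=0xb7 x2=0xd4 x3=0x93 x4=0x24 x5=0xad  N=1 Z=0
after  3: x0=0x11 x1=0xb7 x2=0xd4 x3=0x8b x4=0x24 x5=0xad  N=1 Z=0
-- IRQ taken; context saved, return-PC = 4 --

SAVED = 0x8b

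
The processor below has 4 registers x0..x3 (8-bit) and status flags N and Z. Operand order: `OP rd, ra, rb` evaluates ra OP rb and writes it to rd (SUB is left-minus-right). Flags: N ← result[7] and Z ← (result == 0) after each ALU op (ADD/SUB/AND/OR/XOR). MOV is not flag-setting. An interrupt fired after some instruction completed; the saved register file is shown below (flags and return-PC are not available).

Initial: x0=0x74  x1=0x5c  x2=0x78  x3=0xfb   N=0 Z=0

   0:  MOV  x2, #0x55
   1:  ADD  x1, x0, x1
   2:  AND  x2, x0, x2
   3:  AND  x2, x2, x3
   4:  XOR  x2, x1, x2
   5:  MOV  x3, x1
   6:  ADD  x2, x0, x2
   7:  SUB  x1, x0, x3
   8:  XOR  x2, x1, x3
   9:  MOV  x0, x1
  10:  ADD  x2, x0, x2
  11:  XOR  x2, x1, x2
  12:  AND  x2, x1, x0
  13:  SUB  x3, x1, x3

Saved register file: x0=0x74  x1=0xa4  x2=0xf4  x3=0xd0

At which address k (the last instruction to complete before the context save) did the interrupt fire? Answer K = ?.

K = 7

after  0: x0=0x74 x1=0x5c x2=0x55 x3=0xfb  N=0 Z=0
after  1: x0=0x74 x1=0xd0 x2=0x55 x3=0xfb  N=1 Z=0
after  2: x0=0x74 x1=0xd0 x2=0x54 x3=0xfb  N=0 Z=0
after  3: x0=0x74 x1=0xd0 x2=0x50 x3=0xfb  N=0 Z=0
after  4: x0=0x74 x1=0xd0 x2=0x80 x3=0xfb  N=1 Z=0
after  5: x0=0x74 x1=0xd0 x2=0x80 x3=0xd0  N=1 Z=0
after  6: x0=0x74 x1=0xd0 x2=0xf4 x3=0xd0  N=1 Z=0
after  7: x0=0x74 x1=0xa4 x2=0xf4 x3=0xd0  N=1 Z=0
-- IRQ taken; context saved, return-PC = 8 --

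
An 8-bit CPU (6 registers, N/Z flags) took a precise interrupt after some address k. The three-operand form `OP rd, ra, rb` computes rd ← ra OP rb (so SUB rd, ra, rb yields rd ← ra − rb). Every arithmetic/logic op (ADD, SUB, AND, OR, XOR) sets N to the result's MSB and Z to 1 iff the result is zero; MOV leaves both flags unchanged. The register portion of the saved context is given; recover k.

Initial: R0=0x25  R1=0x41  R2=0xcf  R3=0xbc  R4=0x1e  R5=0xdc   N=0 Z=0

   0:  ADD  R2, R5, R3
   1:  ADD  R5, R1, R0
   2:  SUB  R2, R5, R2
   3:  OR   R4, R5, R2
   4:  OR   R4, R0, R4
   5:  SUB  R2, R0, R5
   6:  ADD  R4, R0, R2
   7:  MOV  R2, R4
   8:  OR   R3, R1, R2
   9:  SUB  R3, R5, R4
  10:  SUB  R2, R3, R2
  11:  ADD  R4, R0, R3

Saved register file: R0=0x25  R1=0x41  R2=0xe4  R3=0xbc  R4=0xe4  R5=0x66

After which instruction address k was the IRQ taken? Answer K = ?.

K = 7

after  0: R0=0x25 R1=0x41 R2=0x98 R3=0xbc R4=0x1e R5=0xdc  N=1 Z=0
after  1: R0=0x25 R1=0x41 R2=0x98 R3=0xbc R4=0x1e R5=0x66  N=0 Z=0
after  2: R0=0x25 R1=0x41 R2=0xce R3=0xbc R4=0x1e R5=0x66  N=1 Z=0
after  3: R0=0x25 R1=0x41 R2=0xce R3=0xbc R4=0xee R5=0x66  N=1 Z=0
after  4: R0=0x25 R1=0x41 R2=0xce R3=0xbc R4=0xef R5=0x66  N=1 Z=0
after  5: R0=0x25 R1=0x41 R2=0xbf R3=0xbc R4=0xef R5=0x66  N=1 Z=0
after  6: R0=0x25 R1=0x41 R2=0xbf R3=0xbc R4=0xe4 R5=0x66  N=1 Z=0
after  7: R0=0x25 R1=0x41 R2=0xe4 R3=0xbc R4=0xe4 R5=0x66  N=1 Z=0
-- IRQ taken; context saved, return-PC = 8 --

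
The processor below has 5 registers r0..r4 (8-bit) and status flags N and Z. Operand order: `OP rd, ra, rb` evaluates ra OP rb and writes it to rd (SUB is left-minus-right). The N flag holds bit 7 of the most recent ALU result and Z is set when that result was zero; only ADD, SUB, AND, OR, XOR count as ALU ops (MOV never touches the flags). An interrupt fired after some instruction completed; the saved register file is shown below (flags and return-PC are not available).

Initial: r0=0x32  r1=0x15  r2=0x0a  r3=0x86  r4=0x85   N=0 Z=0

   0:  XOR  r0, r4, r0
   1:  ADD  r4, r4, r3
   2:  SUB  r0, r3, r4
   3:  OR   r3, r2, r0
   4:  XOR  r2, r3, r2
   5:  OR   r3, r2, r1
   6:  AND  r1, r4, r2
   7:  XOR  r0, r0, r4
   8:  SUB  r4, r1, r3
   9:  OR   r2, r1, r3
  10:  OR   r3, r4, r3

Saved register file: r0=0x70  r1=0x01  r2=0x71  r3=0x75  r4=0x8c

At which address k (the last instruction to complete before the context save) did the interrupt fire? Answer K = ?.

after  0: r0=0xb7 r1=0x15 r2=0x0a r3=0x86 r4=0x85  N=1 Z=0
after  1: r0=0xb7 r1=0x15 r2=0x0a r3=0x86 r4=0x0b  N=0 Z=0
after  2: r0=0x7b r1=0x15 r2=0x0a r3=0x86 r4=0x0b  N=0 Z=0
after  3: r0=0x7b r1=0x15 r2=0x0a r3=0x7b r4=0x0b  N=0 Z=0
after  4: r0=0x7b r1=0x15 r2=0x71 r3=0x7b r4=0x0b  N=0 Z=0
after  5: r0=0x7b r1=0x15 r2=0x71 r3=0x75 r4=0x0b  N=0 Z=0
after  6: r0=0x7b r1=0x01 r2=0x71 r3=0x75 r4=0x0b  N=0 Z=0
after  7: r0=0x70 r1=0x01 r2=0x71 r3=0x75 r4=0x0b  N=0 Z=0
after  8: r0=0x70 r1=0x01 r2=0x71 r3=0x75 r4=0x8c  N=1 Z=0
-- IRQ taken; context saved, return-PC = 9 --

K = 8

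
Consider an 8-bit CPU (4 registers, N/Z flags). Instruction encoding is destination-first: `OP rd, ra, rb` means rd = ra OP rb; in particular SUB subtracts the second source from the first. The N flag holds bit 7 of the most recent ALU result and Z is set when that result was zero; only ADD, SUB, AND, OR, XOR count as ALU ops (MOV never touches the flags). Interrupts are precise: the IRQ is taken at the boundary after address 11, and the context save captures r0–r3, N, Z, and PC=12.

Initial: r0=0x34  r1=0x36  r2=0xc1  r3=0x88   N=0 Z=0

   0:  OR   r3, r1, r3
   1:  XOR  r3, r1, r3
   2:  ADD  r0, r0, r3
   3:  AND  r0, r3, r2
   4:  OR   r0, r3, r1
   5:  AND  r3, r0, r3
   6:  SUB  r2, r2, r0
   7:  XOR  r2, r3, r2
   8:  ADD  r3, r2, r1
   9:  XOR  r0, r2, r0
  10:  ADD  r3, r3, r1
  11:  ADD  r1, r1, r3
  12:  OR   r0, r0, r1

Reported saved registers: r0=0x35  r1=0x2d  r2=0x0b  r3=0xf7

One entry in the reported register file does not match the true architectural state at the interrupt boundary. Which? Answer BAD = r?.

BAD = r2

after  0: r0=0x34 r1=0x36 r2=0xc1 r3=0xbe  N=1 Z=0
after  1: r0=0x34 r1=0x36 r2=0xc1 r3=0x88  N=1 Z=0
after  2: r0=0xbc r1=0x36 r2=0xc1 r3=0x88  N=1 Z=0
after  3: r0=0x80 r1=0x36 r2=0xc1 r3=0x88  N=1 Z=0
after  4: r0=0xbe r1=0x36 r2=0xc1 r3=0x88  N=1 Z=0
after  5: r0=0xbe r1=0x36 r2=0xc1 r3=0x88  N=1 Z=0
after  6: r0=0xbe r1=0x36 r2=0x03 r3=0x88  N=0 Z=0
after  7: r0=0xbe r1=0x36 r2=0x8b r3=0x88  N=1 Z=0
after  8: r0=0xbe r1=0x36 r2=0x8b r3=0xc1  N=1 Z=0
after  9: r0=0x35 r1=0x36 r2=0x8b r3=0xc1  N=0 Z=0
after 10: r0=0x35 r1=0x36 r2=0x8b r3=0xf7  N=1 Z=0
after 11: r0=0x35 r1=0x2d r2=0x8b r3=0xf7  N=0 Z=0
-- IRQ taken; context saved, return-PC = 12 --
mismatch: r2: reported 0x0b vs actual 0x8b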